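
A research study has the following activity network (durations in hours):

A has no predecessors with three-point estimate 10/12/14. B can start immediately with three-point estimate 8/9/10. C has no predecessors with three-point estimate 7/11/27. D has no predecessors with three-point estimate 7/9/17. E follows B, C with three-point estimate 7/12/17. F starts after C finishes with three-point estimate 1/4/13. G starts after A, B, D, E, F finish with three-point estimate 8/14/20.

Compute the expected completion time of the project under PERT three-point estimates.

te_A = (10 + 4·12 + 14)/6 = 72/6 = 12
te_B = (8 + 4·9 + 10)/6 = 54/6 = 9
te_C = (7 + 4·11 + 27)/6 = 78/6 = 13
te_D = (7 + 4·9 + 17)/6 = 60/6 = 10
te_E = (7 + 4·12 + 17)/6 = 72/6 = 12
te_F = (1 + 4·4 + 13)/6 = 30/6 = 5
te_G = (8 + 4·14 + 20)/6 = 84/6 = 14

Forward pass:
ES_A = 0; EF_A = 12
ES_B = 0; EF_B = 9
ES_C = 0; EF_C = 13
ES_D = 0; EF_D = 10
ES_E = max(EF_B=9, EF_C=13) = 13; EF_E = 13+12 = 25
ES_F = 13; EF_F = 13+5 = 18
ES_G = max(EF_A=12, EF_B=9, EF_D=10, EF_E=25, EF_F=18) = 25; EF_G = 25+14 = 39
Expected project duration μ = 39 hours. Critical path: C → E → G.

39 hours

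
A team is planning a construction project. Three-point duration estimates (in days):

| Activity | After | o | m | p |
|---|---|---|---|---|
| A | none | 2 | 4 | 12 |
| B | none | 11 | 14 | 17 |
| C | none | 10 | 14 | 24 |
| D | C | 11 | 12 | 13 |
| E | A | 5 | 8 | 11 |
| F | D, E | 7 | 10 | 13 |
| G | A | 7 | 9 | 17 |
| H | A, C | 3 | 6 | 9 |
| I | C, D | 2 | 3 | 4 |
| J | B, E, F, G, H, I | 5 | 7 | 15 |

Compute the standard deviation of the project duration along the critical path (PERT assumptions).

3.06 days

te_A = (2 + 4·4 + 12)/6 = 30/6 = 5; σ²_A = ((12−2)/6)² = 2.778
te_B = (11 + 4·14 + 17)/6 = 84/6 = 14; σ²_B = ((17−11)/6)² = 1.000
te_C = (10 + 4·14 + 24)/6 = 90/6 = 15; σ²_C = ((24−10)/6)² = 5.444
te_D = (11 + 4·12 + 13)/6 = 72/6 = 12; σ²_D = ((13−11)/6)² = 0.111
te_E = (5 + 4·8 + 11)/6 = 48/6 = 8; σ²_E = ((11−5)/6)² = 1.000
te_F = (7 + 4·10 + 13)/6 = 60/6 = 10; σ²_F = ((13−7)/6)² = 1.000
te_G = (7 + 4·9 + 17)/6 = 60/6 = 10; σ²_G = ((17−7)/6)² = 2.778
te_H = (3 + 4·6 + 9)/6 = 36/6 = 6; σ²_H = ((9−3)/6)² = 1.000
te_I = (2 + 4·3 + 4)/6 = 18/6 = 3; σ²_I = ((4−2)/6)² = 0.111
te_J = (5 + 4·7 + 15)/6 = 48/6 = 8; σ²_J = ((15−5)/6)² = 2.778

Forward pass:
ES_A = 0; EF_A = 5
ES_B = 0; EF_B = 14
ES_C = 0; EF_C = 15
ES_D = 15; EF_D = 15+12 = 27
ES_E = 5; EF_E = 5+8 = 13
ES_F = max(EF_D=27, EF_E=13) = 27; EF_F = 27+10 = 37
ES_G = 5; EF_G = 5+10 = 15
ES_H = max(EF_A=5, EF_C=15) = 15; EF_H = 15+6 = 21
ES_I = max(EF_C=15, EF_D=27) = 27; EF_I = 27+3 = 30
ES_J = max(EF_B=14, EF_E=13, EF_F=37, EF_G=15, EF_H=21, EF_I=30) = 37; EF_J = 37+8 = 45
Expected project duration μ = 45 days. Critical path: C → D → F → J.

Variance along critical path = 5.444 + 0.111 + 1.000 + 2.778 = 9.333
σ = √9.333 = 3.055 days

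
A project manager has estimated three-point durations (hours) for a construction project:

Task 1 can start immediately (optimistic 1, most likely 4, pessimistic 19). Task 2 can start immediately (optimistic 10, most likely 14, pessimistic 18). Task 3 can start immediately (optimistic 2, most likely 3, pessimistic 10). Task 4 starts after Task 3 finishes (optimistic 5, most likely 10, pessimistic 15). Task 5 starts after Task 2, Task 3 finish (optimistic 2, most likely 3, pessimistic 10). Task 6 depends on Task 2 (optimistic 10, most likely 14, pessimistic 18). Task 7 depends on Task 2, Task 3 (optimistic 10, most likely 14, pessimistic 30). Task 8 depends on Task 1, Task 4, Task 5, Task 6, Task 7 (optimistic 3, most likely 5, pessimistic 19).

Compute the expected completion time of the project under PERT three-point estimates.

te_Task 1 = (1 + 4·4 + 19)/6 = 36/6 = 6
te_Task 2 = (10 + 4·14 + 18)/6 = 84/6 = 14
te_Task 3 = (2 + 4·3 + 10)/6 = 24/6 = 4
te_Task 4 = (5 + 4·10 + 15)/6 = 60/6 = 10
te_Task 5 = (2 + 4·3 + 10)/6 = 24/6 = 4
te_Task 6 = (10 + 4·14 + 18)/6 = 84/6 = 14
te_Task 7 = (10 + 4·14 + 30)/6 = 96/6 = 16
te_Task 8 = (3 + 4·5 + 19)/6 = 42/6 = 7

Forward pass:
ES_Task 1 = 0; EF_Task 1 = 6
ES_Task 2 = 0; EF_Task 2 = 14
ES_Task 3 = 0; EF_Task 3 = 4
ES_Task 4 = 4; EF_Task 4 = 4+10 = 14
ES_Task 5 = max(EF_Task 2=14, EF_Task 3=4) = 14; EF_Task 5 = 14+4 = 18
ES_Task 6 = 14; EF_Task 6 = 14+14 = 28
ES_Task 7 = max(EF_Task 2=14, EF_Task 3=4) = 14; EF_Task 7 = 14+16 = 30
ES_Task 8 = max(EF_Task 1=6, EF_Task 4=14, EF_Task 5=18, EF_Task 6=28, EF_Task 7=30) = 30; EF_Task 8 = 30+7 = 37
Expected project duration μ = 37 hours. Critical path: Task 2 → Task 7 → Task 8.

37 hours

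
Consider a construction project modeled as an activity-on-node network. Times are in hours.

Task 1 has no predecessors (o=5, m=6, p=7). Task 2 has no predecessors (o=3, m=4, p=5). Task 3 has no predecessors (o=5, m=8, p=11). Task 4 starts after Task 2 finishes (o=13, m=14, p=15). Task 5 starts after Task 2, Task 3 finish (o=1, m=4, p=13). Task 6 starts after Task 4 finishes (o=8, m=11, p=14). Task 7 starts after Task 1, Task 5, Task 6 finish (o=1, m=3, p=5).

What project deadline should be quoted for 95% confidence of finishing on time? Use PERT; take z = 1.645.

te_Task 1 = (5 + 4·6 + 7)/6 = 36/6 = 6; σ²_Task 1 = ((7−5)/6)² = 0.111
te_Task 2 = (3 + 4·4 + 5)/6 = 24/6 = 4; σ²_Task 2 = ((5−3)/6)² = 0.111
te_Task 3 = (5 + 4·8 + 11)/6 = 48/6 = 8; σ²_Task 3 = ((11−5)/6)² = 1.000
te_Task 4 = (13 + 4·14 + 15)/6 = 84/6 = 14; σ²_Task 4 = ((15−13)/6)² = 0.111
te_Task 5 = (1 + 4·4 + 13)/6 = 30/6 = 5; σ²_Task 5 = ((13−1)/6)² = 4.000
te_Task 6 = (8 + 4·11 + 14)/6 = 66/6 = 11; σ²_Task 6 = ((14−8)/6)² = 1.000
te_Task 7 = (1 + 4·3 + 5)/6 = 18/6 = 3; σ²_Task 7 = ((5−1)/6)² = 0.444

Forward pass:
ES_Task 1 = 0; EF_Task 1 = 6
ES_Task 2 = 0; EF_Task 2 = 4
ES_Task 3 = 0; EF_Task 3 = 8
ES_Task 4 = 4; EF_Task 4 = 4+14 = 18
ES_Task 5 = max(EF_Task 2=4, EF_Task 3=8) = 8; EF_Task 5 = 8+5 = 13
ES_Task 6 = 18; EF_Task 6 = 18+11 = 29
ES_Task 7 = max(EF_Task 1=6, EF_Task 5=13, EF_Task 6=29) = 29; EF_Task 7 = 29+3 = 32
Expected project duration μ = 32 hours. Critical path: Task 2 → Task 4 → Task 6 → Task 7.

Variance along critical path = 0.111 + 0.111 + 1.000 + 0.444 = 1.667; σ = 1.291 hours.
D = μ + z·σ = 32 + 1.645·1.291 = 34.1 hours

34.1 hours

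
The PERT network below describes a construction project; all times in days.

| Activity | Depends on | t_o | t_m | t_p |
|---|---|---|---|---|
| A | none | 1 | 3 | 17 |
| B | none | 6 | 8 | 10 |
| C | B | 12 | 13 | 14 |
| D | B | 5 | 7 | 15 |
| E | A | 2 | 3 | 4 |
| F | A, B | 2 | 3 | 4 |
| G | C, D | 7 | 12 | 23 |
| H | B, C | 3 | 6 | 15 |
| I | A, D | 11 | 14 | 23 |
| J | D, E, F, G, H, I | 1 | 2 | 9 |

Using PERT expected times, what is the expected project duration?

te_A = (1 + 4·3 + 17)/6 = 30/6 = 5
te_B = (6 + 4·8 + 10)/6 = 48/6 = 8
te_C = (12 + 4·13 + 14)/6 = 78/6 = 13
te_D = (5 + 4·7 + 15)/6 = 48/6 = 8
te_E = (2 + 4·3 + 4)/6 = 18/6 = 3
te_F = (2 + 4·3 + 4)/6 = 18/6 = 3
te_G = (7 + 4·12 + 23)/6 = 78/6 = 13
te_H = (3 + 4·6 + 15)/6 = 42/6 = 7
te_I = (11 + 4·14 + 23)/6 = 90/6 = 15
te_J = (1 + 4·2 + 9)/6 = 18/6 = 3

Forward pass:
ES_A = 0; EF_A = 5
ES_B = 0; EF_B = 8
ES_C = 8; EF_C = 8+13 = 21
ES_D = 8; EF_D = 8+8 = 16
ES_E = 5; EF_E = 5+3 = 8
ES_F = max(EF_A=5, EF_B=8) = 8; EF_F = 8+3 = 11
ES_G = max(EF_C=21, EF_D=16) = 21; EF_G = 21+13 = 34
ES_H = max(EF_B=8, EF_C=21) = 21; EF_H = 21+7 = 28
ES_I = max(EF_A=5, EF_D=16) = 16; EF_I = 16+15 = 31
ES_J = max(EF_D=16, EF_E=8, EF_F=11, EF_G=34, EF_H=28, EF_I=31) = 34; EF_J = 34+3 = 37
Expected project duration μ = 37 days. Critical path: B → C → G → J.

37 days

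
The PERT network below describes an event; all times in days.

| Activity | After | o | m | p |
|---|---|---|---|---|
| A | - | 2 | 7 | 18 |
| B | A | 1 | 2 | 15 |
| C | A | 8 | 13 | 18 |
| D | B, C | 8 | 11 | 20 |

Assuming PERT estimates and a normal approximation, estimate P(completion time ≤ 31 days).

te_A = (2 + 4·7 + 18)/6 = 48/6 = 8; σ²_A = ((18−2)/6)² = 7.111
te_B = (1 + 4·2 + 15)/6 = 24/6 = 4; σ²_B = ((15−1)/6)² = 5.444
te_C = (8 + 4·13 + 18)/6 = 78/6 = 13; σ²_C = ((18−8)/6)² = 2.778
te_D = (8 + 4·11 + 20)/6 = 72/6 = 12; σ²_D = ((20−8)/6)² = 4.000

Forward pass:
ES_A = 0; EF_A = 8
ES_B = 8; EF_B = 8+4 = 12
ES_C = 8; EF_C = 8+13 = 21
ES_D = max(EF_B=12, EF_C=21) = 21; EF_D = 21+12 = 33
Expected project duration μ = 33 days. Critical path: A → C → D.

Variance along critical path = 7.111 + 2.778 + 4.000 = 13.889; σ = √13.889 = 3.727 days.
Z = (31 − 33) / 3.727 = -0.537
P(T ≤ 31) = Φ(-0.537) ≈ 0.296

0.296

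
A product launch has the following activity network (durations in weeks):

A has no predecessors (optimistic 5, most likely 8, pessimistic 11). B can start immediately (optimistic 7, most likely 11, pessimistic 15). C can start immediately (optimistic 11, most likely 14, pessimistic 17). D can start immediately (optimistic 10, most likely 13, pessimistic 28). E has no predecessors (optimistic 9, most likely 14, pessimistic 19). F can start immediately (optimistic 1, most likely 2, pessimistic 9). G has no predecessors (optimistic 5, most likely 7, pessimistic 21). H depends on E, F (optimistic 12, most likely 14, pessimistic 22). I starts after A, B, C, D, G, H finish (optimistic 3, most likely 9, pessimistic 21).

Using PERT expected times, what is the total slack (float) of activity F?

te_A = (5 + 4·8 + 11)/6 = 48/6 = 8
te_B = (7 + 4·11 + 15)/6 = 66/6 = 11
te_C = (11 + 4·14 + 17)/6 = 84/6 = 14
te_D = (10 + 4·13 + 28)/6 = 90/6 = 15
te_E = (9 + 4·14 + 19)/6 = 84/6 = 14
te_F = (1 + 4·2 + 9)/6 = 18/6 = 3
te_G = (5 + 4·7 + 21)/6 = 54/6 = 9
te_H = (12 + 4·14 + 22)/6 = 90/6 = 15
te_I = (3 + 4·9 + 21)/6 = 60/6 = 10

Forward pass:
ES_A = 0; EF_A = 8
ES_B = 0; EF_B = 11
ES_C = 0; EF_C = 14
ES_D = 0; EF_D = 15
ES_E = 0; EF_E = 14
ES_F = 0; EF_F = 3
ES_G = 0; EF_G = 9
ES_H = max(EF_E=14, EF_F=3) = 14; EF_H = 14+15 = 29
ES_I = max(EF_A=8, EF_B=11, EF_C=14, EF_D=15, EF_G=9, EF_H=29) = 29; EF_I = 29+10 = 39
Expected project duration μ = 39 weeks. Critical path: E → H → I.

Backward pass:
LF_I = 39; LS_I = 39−10 = 29
LF_H = LS_I = 29; LS_H = 29−15 = 14
LF_G = LS_I = 29; LS_G = 29−9 = 20
LF_F = LS_H = 14; LS_F = 14−3 = 11
LF_E = LS_H = 14; LS_E = 14−14 = 0
LF_D = LS_I = 29; LS_D = 29−15 = 14
LF_C = LS_I = 29; LS_C = 29−14 = 15
LF_B = LS_I = 29; LS_B = 29−11 = 18
LF_A = LS_I = 29; LS_A = 29−8 = 21
Slack_F = LS_F − ES_F = 11 − 0 = 11

11 weeks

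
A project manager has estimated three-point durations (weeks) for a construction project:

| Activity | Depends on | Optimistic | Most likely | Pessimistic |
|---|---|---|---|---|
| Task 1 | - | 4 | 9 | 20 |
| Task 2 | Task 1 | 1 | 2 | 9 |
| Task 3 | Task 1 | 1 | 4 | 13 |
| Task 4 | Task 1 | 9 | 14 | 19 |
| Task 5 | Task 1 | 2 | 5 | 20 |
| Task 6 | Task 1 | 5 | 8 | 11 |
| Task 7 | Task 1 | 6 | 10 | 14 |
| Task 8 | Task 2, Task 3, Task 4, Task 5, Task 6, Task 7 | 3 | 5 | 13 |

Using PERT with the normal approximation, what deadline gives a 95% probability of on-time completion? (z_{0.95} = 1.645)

35.9 weeks

te_Task 1 = (4 + 4·9 + 20)/6 = 60/6 = 10; σ²_Task 1 = ((20−4)/6)² = 7.111
te_Task 2 = (1 + 4·2 + 9)/6 = 18/6 = 3; σ²_Task 2 = ((9−1)/6)² = 1.778
te_Task 3 = (1 + 4·4 + 13)/6 = 30/6 = 5; σ²_Task 3 = ((13−1)/6)² = 4.000
te_Task 4 = (9 + 4·14 + 19)/6 = 84/6 = 14; σ²_Task 4 = ((19−9)/6)² = 2.778
te_Task 5 = (2 + 4·5 + 20)/6 = 42/6 = 7; σ²_Task 5 = ((20−2)/6)² = 9.000
te_Task 6 = (5 + 4·8 + 11)/6 = 48/6 = 8; σ²_Task 6 = ((11−5)/6)² = 1.000
te_Task 7 = (6 + 4·10 + 14)/6 = 60/6 = 10; σ²_Task 7 = ((14−6)/6)² = 1.778
te_Task 8 = (3 + 4·5 + 13)/6 = 36/6 = 6; σ²_Task 8 = ((13−3)/6)² = 2.778

Forward pass:
ES_Task 1 = 0; EF_Task 1 = 10
ES_Task 2 = 10; EF_Task 2 = 10+3 = 13
ES_Task 3 = 10; EF_Task 3 = 10+5 = 15
ES_Task 4 = 10; EF_Task 4 = 10+14 = 24
ES_Task 5 = 10; EF_Task 5 = 10+7 = 17
ES_Task 6 = 10; EF_Task 6 = 10+8 = 18
ES_Task 7 = 10; EF_Task 7 = 10+10 = 20
ES_Task 8 = max(EF_Task 2=13, EF_Task 3=15, EF_Task 4=24, EF_Task 5=17, EF_Task 6=18, EF_Task 7=20) = 24; EF_Task 8 = 24+6 = 30
Expected project duration μ = 30 weeks. Critical path: Task 1 → Task 4 → Task 8.

Variance along critical path = 7.111 + 2.778 + 2.778 = 12.667; σ = 3.559 weeks.
D = μ + z·σ = 30 + 1.645·3.559 = 35.9 weeks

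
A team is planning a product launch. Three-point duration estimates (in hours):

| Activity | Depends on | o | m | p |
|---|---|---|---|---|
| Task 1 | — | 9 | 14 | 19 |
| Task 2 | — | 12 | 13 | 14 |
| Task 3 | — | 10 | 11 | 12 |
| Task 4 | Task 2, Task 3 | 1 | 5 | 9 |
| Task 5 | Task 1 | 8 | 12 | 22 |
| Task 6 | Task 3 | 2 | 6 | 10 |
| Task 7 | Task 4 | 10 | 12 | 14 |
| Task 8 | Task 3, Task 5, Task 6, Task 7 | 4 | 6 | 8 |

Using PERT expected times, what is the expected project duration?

36 hours

te_Task 1 = (9 + 4·14 + 19)/6 = 84/6 = 14
te_Task 2 = (12 + 4·13 + 14)/6 = 78/6 = 13
te_Task 3 = (10 + 4·11 + 12)/6 = 66/6 = 11
te_Task 4 = (1 + 4·5 + 9)/6 = 30/6 = 5
te_Task 5 = (8 + 4·12 + 22)/6 = 78/6 = 13
te_Task 6 = (2 + 4·6 + 10)/6 = 36/6 = 6
te_Task 7 = (10 + 4·12 + 14)/6 = 72/6 = 12
te_Task 8 = (4 + 4·6 + 8)/6 = 36/6 = 6

Forward pass:
ES_Task 1 = 0; EF_Task 1 = 14
ES_Task 2 = 0; EF_Task 2 = 13
ES_Task 3 = 0; EF_Task 3 = 11
ES_Task 4 = max(EF_Task 2=13, EF_Task 3=11) = 13; EF_Task 4 = 13+5 = 18
ES_Task 5 = 14; EF_Task 5 = 14+13 = 27
ES_Task 6 = 11; EF_Task 6 = 11+6 = 17
ES_Task 7 = 18; EF_Task 7 = 18+12 = 30
ES_Task 8 = max(EF_Task 3=11, EF_Task 5=27, EF_Task 6=17, EF_Task 7=30) = 30; EF_Task 8 = 30+6 = 36
Expected project duration μ = 36 hours. Critical path: Task 2 → Task 4 → Task 7 → Task 8.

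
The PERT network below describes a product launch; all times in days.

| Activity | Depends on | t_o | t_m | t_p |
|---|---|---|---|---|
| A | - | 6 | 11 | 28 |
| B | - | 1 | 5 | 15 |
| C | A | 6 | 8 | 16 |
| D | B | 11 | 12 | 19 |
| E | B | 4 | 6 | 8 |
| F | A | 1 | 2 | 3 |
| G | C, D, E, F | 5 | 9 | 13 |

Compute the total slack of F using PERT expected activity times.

te_A = (6 + 4·11 + 28)/6 = 78/6 = 13
te_B = (1 + 4·5 + 15)/6 = 36/6 = 6
te_C = (6 + 4·8 + 16)/6 = 54/6 = 9
te_D = (11 + 4·12 + 19)/6 = 78/6 = 13
te_E = (4 + 4·6 + 8)/6 = 36/6 = 6
te_F = (1 + 4·2 + 3)/6 = 12/6 = 2
te_G = (5 + 4·9 + 13)/6 = 54/6 = 9

Forward pass:
ES_A = 0; EF_A = 13
ES_B = 0; EF_B = 6
ES_C = 13; EF_C = 13+9 = 22
ES_D = 6; EF_D = 6+13 = 19
ES_E = 6; EF_E = 6+6 = 12
ES_F = 13; EF_F = 13+2 = 15
ES_G = max(EF_C=22, EF_D=19, EF_E=12, EF_F=15) = 22; EF_G = 22+9 = 31
Expected project duration μ = 31 days. Critical path: A → C → G.

Backward pass:
LF_G = 31; LS_G = 31−9 = 22
LF_F = LS_G = 22; LS_F = 22−2 = 20
LF_E = LS_G = 22; LS_E = 22−6 = 16
LF_D = LS_G = 22; LS_D = 22−13 = 9
LF_C = LS_G = 22; LS_C = 22−9 = 13
LF_B = min(LS_D=9, LS_E=16) = 9; LS_B = 9−6 = 3
LF_A = min(LS_C=13, LS_F=20) = 13; LS_A = 13−13 = 0
Slack_F = LS_F − ES_F = 20 − 13 = 7

7 days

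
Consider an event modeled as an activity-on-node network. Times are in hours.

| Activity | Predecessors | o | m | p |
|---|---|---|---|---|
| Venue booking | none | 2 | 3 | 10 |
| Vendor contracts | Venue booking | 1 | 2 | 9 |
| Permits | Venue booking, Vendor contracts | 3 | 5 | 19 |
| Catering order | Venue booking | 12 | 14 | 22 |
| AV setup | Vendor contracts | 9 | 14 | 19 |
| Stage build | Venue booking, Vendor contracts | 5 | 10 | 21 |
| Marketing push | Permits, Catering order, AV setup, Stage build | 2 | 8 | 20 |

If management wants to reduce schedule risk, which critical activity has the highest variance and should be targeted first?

te_Venue booking = (2 + 4·3 + 10)/6 = 24/6 = 4; σ²_Venue booking = ((10−2)/6)² = 1.778
te_Vendor contracts = (1 + 4·2 + 9)/6 = 18/6 = 3; σ²_Vendor contracts = ((9−1)/6)² = 1.778
te_Permits = (3 + 4·5 + 19)/6 = 42/6 = 7; σ²_Permits = ((19−3)/6)² = 7.111
te_Catering order = (12 + 4·14 + 22)/6 = 90/6 = 15; σ²_Catering order = ((22−12)/6)² = 2.778
te_AV setup = (9 + 4·14 + 19)/6 = 84/6 = 14; σ²_AV setup = ((19−9)/6)² = 2.778
te_Stage build = (5 + 4·10 + 21)/6 = 66/6 = 11; σ²_Stage build = ((21−5)/6)² = 7.111
te_Marketing push = (2 + 4·8 + 20)/6 = 54/6 = 9; σ²_Marketing push = ((20−2)/6)² = 9.000

Forward pass:
ES_Venue booking = 0; EF_Venue booking = 4
ES_Vendor contracts = 4; EF_Vendor contracts = 4+3 = 7
ES_Permits = max(EF_Venue booking=4, EF_Vendor contracts=7) = 7; EF_Permits = 7+7 = 14
ES_Catering order = 4; EF_Catering order = 4+15 = 19
ES_AV setup = 7; EF_AV setup = 7+14 = 21
ES_Stage build = max(EF_Venue booking=4, EF_Vendor contracts=7) = 7; EF_Stage build = 7+11 = 18
ES_Marketing push = max(EF_Permits=14, EF_Catering order=19, EF_AV setup=21, EF_Stage build=18) = 21; EF_Marketing push = 21+9 = 30
Expected project duration μ = 30 hours. Critical path: Venue booking → Vendor contracts → AV setup → Marketing push.

Variances on critical path: σ²_Venue booking=1.778, σ²_Vendor contracts=1.778, σ²_AV setup=2.778, σ²_Marketing push=9.000.
Largest is σ²_Marketing push = 9.000.

Marketing push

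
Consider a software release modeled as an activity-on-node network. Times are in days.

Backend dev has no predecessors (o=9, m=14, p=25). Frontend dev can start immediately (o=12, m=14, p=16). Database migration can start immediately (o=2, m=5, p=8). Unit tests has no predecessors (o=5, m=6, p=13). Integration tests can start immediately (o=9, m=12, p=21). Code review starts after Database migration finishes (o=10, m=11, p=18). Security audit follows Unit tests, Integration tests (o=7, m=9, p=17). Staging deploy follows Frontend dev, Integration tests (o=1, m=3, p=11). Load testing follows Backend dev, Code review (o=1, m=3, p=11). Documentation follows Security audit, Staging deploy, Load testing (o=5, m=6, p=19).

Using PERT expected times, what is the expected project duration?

te_Backend dev = (9 + 4·14 + 25)/6 = 90/6 = 15
te_Frontend dev = (12 + 4·14 + 16)/6 = 84/6 = 14
te_Database migration = (2 + 4·5 + 8)/6 = 30/6 = 5
te_Unit tests = (5 + 4·6 + 13)/6 = 42/6 = 7
te_Integration tests = (9 + 4·12 + 21)/6 = 78/6 = 13
te_Code review = (10 + 4·11 + 18)/6 = 72/6 = 12
te_Security audit = (7 + 4·9 + 17)/6 = 60/6 = 10
te_Staging deploy = (1 + 4·3 + 11)/6 = 24/6 = 4
te_Load testing = (1 + 4·3 + 11)/6 = 24/6 = 4
te_Documentation = (5 + 4·6 + 19)/6 = 48/6 = 8

Forward pass:
ES_Backend dev = 0; EF_Backend dev = 15
ES_Frontend dev = 0; EF_Frontend dev = 14
ES_Database migration = 0; EF_Database migration = 5
ES_Unit tests = 0; EF_Unit tests = 7
ES_Integration tests = 0; EF_Integration tests = 13
ES_Code review = 5; EF_Code review = 5+12 = 17
ES_Security audit = max(EF_Unit tests=7, EF_Integration tests=13) = 13; EF_Security audit = 13+10 = 23
ES_Staging deploy = max(EF_Frontend dev=14, EF_Integration tests=13) = 14; EF_Staging deploy = 14+4 = 18
ES_Load testing = max(EF_Backend dev=15, EF_Code review=17) = 17; EF_Load testing = 17+4 = 21
ES_Documentation = max(EF_Security audit=23, EF_Staging deploy=18, EF_Load testing=21) = 23; EF_Documentation = 23+8 = 31
Expected project duration μ = 31 days. Critical path: Integration tests → Security audit → Documentation.

31 days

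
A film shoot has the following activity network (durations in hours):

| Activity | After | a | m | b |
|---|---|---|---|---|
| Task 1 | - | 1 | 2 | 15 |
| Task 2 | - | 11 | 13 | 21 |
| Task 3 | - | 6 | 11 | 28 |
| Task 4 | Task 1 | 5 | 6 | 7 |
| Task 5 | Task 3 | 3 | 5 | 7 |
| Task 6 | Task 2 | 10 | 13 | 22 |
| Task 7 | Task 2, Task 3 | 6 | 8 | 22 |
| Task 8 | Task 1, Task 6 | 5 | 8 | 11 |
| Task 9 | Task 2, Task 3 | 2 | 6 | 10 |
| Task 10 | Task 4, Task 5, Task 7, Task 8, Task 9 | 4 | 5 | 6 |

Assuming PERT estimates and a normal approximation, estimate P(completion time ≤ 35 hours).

0.016

te_Task 1 = (1 + 4·2 + 15)/6 = 24/6 = 4; σ²_Task 1 = ((15−1)/6)² = 5.444
te_Task 2 = (11 + 4·13 + 21)/6 = 84/6 = 14; σ²_Task 2 = ((21−11)/6)² = 2.778
te_Task 3 = (6 + 4·11 + 28)/6 = 78/6 = 13; σ²_Task 3 = ((28−6)/6)² = 13.444
te_Task 4 = (5 + 4·6 + 7)/6 = 36/6 = 6; σ²_Task 4 = ((7−5)/6)² = 0.111
te_Task 5 = (3 + 4·5 + 7)/6 = 30/6 = 5; σ²_Task 5 = ((7−3)/6)² = 0.444
te_Task 6 = (10 + 4·13 + 22)/6 = 84/6 = 14; σ²_Task 6 = ((22−10)/6)² = 4.000
te_Task 7 = (6 + 4·8 + 22)/6 = 60/6 = 10; σ²_Task 7 = ((22−6)/6)² = 7.111
te_Task 8 = (5 + 4·8 + 11)/6 = 48/6 = 8; σ²_Task 8 = ((11−5)/6)² = 1.000
te_Task 9 = (2 + 4·6 + 10)/6 = 36/6 = 6; σ²_Task 9 = ((10−2)/6)² = 1.778
te_Task 10 = (4 + 4·5 + 6)/6 = 30/6 = 5; σ²_Task 10 = ((6−4)/6)² = 0.111

Forward pass:
ES_Task 1 = 0; EF_Task 1 = 4
ES_Task 2 = 0; EF_Task 2 = 14
ES_Task 3 = 0; EF_Task 3 = 13
ES_Task 4 = 4; EF_Task 4 = 4+6 = 10
ES_Task 5 = 13; EF_Task 5 = 13+5 = 18
ES_Task 6 = 14; EF_Task 6 = 14+14 = 28
ES_Task 7 = max(EF_Task 2=14, EF_Task 3=13) = 14; EF_Task 7 = 14+10 = 24
ES_Task 8 = max(EF_Task 1=4, EF_Task 6=28) = 28; EF_Task 8 = 28+8 = 36
ES_Task 9 = max(EF_Task 2=14, EF_Task 3=13) = 14; EF_Task 9 = 14+6 = 20
ES_Task 10 = max(EF_Task 4=10, EF_Task 5=18, EF_Task 7=24, EF_Task 8=36, EF_Task 9=20) = 36; EF_Task 10 = 36+5 = 41
Expected project duration μ = 41 hours. Critical path: Task 2 → Task 6 → Task 8 → Task 10.

Variance along critical path = 2.778 + 4.000 + 1.000 + 0.111 = 7.889; σ = √7.889 = 2.809 hours.
Z = (35 − 41) / 2.809 = -2.136
P(T ≤ 35) = Φ(-2.136) ≈ 0.016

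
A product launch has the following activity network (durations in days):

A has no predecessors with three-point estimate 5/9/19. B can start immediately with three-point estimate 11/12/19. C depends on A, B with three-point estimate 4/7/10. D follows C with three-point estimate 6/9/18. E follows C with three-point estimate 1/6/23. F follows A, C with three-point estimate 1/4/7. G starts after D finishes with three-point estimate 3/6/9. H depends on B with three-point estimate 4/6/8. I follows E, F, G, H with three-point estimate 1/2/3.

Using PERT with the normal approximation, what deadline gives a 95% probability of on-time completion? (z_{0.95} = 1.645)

42.6 days

te_A = (5 + 4·9 + 19)/6 = 60/6 = 10; σ²_A = ((19−5)/6)² = 5.444
te_B = (11 + 4·12 + 19)/6 = 78/6 = 13; σ²_B = ((19−11)/6)² = 1.778
te_C = (4 + 4·7 + 10)/6 = 42/6 = 7; σ²_C = ((10−4)/6)² = 1.000
te_D = (6 + 4·9 + 18)/6 = 60/6 = 10; σ²_D = ((18−6)/6)² = 4.000
te_E = (1 + 4·6 + 23)/6 = 48/6 = 8; σ²_E = ((23−1)/6)² = 13.444
te_F = (1 + 4·4 + 7)/6 = 24/6 = 4; σ²_F = ((7−1)/6)² = 1.000
te_G = (3 + 4·6 + 9)/6 = 36/6 = 6; σ²_G = ((9−3)/6)² = 1.000
te_H = (4 + 4·6 + 8)/6 = 36/6 = 6; σ²_H = ((8−4)/6)² = 0.444
te_I = (1 + 4·2 + 3)/6 = 12/6 = 2; σ²_I = ((3−1)/6)² = 0.111

Forward pass:
ES_A = 0; EF_A = 10
ES_B = 0; EF_B = 13
ES_C = max(EF_A=10, EF_B=13) = 13; EF_C = 13+7 = 20
ES_D = 20; EF_D = 20+10 = 30
ES_E = 20; EF_E = 20+8 = 28
ES_F = max(EF_A=10, EF_C=20) = 20; EF_F = 20+4 = 24
ES_G = 30; EF_G = 30+6 = 36
ES_H = 13; EF_H = 13+6 = 19
ES_I = max(EF_E=28, EF_F=24, EF_G=36, EF_H=19) = 36; EF_I = 36+2 = 38
Expected project duration μ = 38 days. Critical path: B → C → D → G → I.

Variance along critical path = 1.778 + 1.000 + 4.000 + 1.000 + 0.111 = 7.889; σ = 2.809 days.
D = μ + z·σ = 38 + 1.645·2.809 = 42.6 days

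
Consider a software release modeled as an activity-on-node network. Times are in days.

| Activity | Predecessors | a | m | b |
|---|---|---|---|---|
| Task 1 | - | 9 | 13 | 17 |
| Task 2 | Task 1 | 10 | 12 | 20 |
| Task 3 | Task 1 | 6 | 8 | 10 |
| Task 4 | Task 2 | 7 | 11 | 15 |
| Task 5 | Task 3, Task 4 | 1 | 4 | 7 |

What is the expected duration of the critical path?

41 days

te_Task 1 = (9 + 4·13 + 17)/6 = 78/6 = 13
te_Task 2 = (10 + 4·12 + 20)/6 = 78/6 = 13
te_Task 3 = (6 + 4·8 + 10)/6 = 48/6 = 8
te_Task 4 = (7 + 4·11 + 15)/6 = 66/6 = 11
te_Task 5 = (1 + 4·4 + 7)/6 = 24/6 = 4

Forward pass:
ES_Task 1 = 0; EF_Task 1 = 13
ES_Task 2 = 13; EF_Task 2 = 13+13 = 26
ES_Task 3 = 13; EF_Task 3 = 13+8 = 21
ES_Task 4 = 26; EF_Task 4 = 26+11 = 37
ES_Task 5 = max(EF_Task 3=21, EF_Task 4=37) = 37; EF_Task 5 = 37+4 = 41
Expected project duration μ = 41 days. Critical path: Task 1 → Task 2 → Task 4 → Task 5.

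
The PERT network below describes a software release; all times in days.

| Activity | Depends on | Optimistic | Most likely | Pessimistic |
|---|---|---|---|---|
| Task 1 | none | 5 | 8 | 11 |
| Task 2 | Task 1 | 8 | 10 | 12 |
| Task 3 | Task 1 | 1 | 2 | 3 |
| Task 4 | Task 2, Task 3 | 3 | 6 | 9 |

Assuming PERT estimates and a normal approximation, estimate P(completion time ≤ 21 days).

0.028

te_Task 1 = (5 + 4·8 + 11)/6 = 48/6 = 8; σ²_Task 1 = ((11−5)/6)² = 1.000
te_Task 2 = (8 + 4·10 + 12)/6 = 60/6 = 10; σ²_Task 2 = ((12−8)/6)² = 0.444
te_Task 3 = (1 + 4·2 + 3)/6 = 12/6 = 2; σ²_Task 3 = ((3−1)/6)² = 0.111
te_Task 4 = (3 + 4·6 + 9)/6 = 36/6 = 6; σ²_Task 4 = ((9−3)/6)² = 1.000

Forward pass:
ES_Task 1 = 0; EF_Task 1 = 8
ES_Task 2 = 8; EF_Task 2 = 8+10 = 18
ES_Task 3 = 8; EF_Task 3 = 8+2 = 10
ES_Task 4 = max(EF_Task 2=18, EF_Task 3=10) = 18; EF_Task 4 = 18+6 = 24
Expected project duration μ = 24 days. Critical path: Task 1 → Task 2 → Task 4.

Variance along critical path = 1.000 + 0.444 + 1.000 = 2.444; σ = √2.444 = 1.563 days.
Z = (21 − 24) / 1.563 = -1.919
P(T ≤ 21) = Φ(-1.919) ≈ 0.028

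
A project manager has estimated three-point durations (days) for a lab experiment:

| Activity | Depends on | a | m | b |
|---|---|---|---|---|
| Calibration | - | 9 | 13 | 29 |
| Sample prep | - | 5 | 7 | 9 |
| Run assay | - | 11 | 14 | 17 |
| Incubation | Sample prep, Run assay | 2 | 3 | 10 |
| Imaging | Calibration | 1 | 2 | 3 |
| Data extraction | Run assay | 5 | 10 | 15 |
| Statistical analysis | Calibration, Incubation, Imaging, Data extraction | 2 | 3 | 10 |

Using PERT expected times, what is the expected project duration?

te_Calibration = (9 + 4·13 + 29)/6 = 90/6 = 15
te_Sample prep = (5 + 4·7 + 9)/6 = 42/6 = 7
te_Run assay = (11 + 4·14 + 17)/6 = 84/6 = 14
te_Incubation = (2 + 4·3 + 10)/6 = 24/6 = 4
te_Imaging = (1 + 4·2 + 3)/6 = 12/6 = 2
te_Data extraction = (5 + 4·10 + 15)/6 = 60/6 = 10
te_Statistical analysis = (2 + 4·3 + 10)/6 = 24/6 = 4

Forward pass:
ES_Calibration = 0; EF_Calibration = 15
ES_Sample prep = 0; EF_Sample prep = 7
ES_Run assay = 0; EF_Run assay = 14
ES_Incubation = max(EF_Sample prep=7, EF_Run assay=14) = 14; EF_Incubation = 14+4 = 18
ES_Imaging = 15; EF_Imaging = 15+2 = 17
ES_Data extraction = 14; EF_Data extraction = 14+10 = 24
ES_Statistical analysis = max(EF_Calibration=15, EF_Incubation=18, EF_Imaging=17, EF_Data extraction=24) = 24; EF_Statistical analysis = 24+4 = 28
Expected project duration μ = 28 days. Critical path: Run assay → Data extraction → Statistical analysis.

28 days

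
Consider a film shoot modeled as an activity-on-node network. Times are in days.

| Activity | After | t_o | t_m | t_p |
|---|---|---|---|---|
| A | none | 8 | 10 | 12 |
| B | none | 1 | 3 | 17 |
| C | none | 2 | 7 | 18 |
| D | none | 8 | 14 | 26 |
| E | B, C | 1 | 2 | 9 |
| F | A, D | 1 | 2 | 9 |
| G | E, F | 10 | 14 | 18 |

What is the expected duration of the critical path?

te_A = (8 + 4·10 + 12)/6 = 60/6 = 10
te_B = (1 + 4·3 + 17)/6 = 30/6 = 5
te_C = (2 + 4·7 + 18)/6 = 48/6 = 8
te_D = (8 + 4·14 + 26)/6 = 90/6 = 15
te_E = (1 + 4·2 + 9)/6 = 18/6 = 3
te_F = (1 + 4·2 + 9)/6 = 18/6 = 3
te_G = (10 + 4·14 + 18)/6 = 84/6 = 14

Forward pass:
ES_A = 0; EF_A = 10
ES_B = 0; EF_B = 5
ES_C = 0; EF_C = 8
ES_D = 0; EF_D = 15
ES_E = max(EF_B=5, EF_C=8) = 8; EF_E = 8+3 = 11
ES_F = max(EF_A=10, EF_D=15) = 15; EF_F = 15+3 = 18
ES_G = max(EF_E=11, EF_F=18) = 18; EF_G = 18+14 = 32
Expected project duration μ = 32 days. Critical path: D → F → G.

32 days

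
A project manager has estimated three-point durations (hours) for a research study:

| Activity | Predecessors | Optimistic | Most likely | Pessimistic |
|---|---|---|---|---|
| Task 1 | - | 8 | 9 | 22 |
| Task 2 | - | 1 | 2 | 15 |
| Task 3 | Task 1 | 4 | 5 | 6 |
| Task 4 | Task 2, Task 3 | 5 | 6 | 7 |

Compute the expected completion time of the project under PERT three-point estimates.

22 hours

te_Task 1 = (8 + 4·9 + 22)/6 = 66/6 = 11
te_Task 2 = (1 + 4·2 + 15)/6 = 24/6 = 4
te_Task 3 = (4 + 4·5 + 6)/6 = 30/6 = 5
te_Task 4 = (5 + 4·6 + 7)/6 = 36/6 = 6

Forward pass:
ES_Task 1 = 0; EF_Task 1 = 11
ES_Task 2 = 0; EF_Task 2 = 4
ES_Task 3 = 11; EF_Task 3 = 11+5 = 16
ES_Task 4 = max(EF_Task 2=4, EF_Task 3=16) = 16; EF_Task 4 = 16+6 = 22
Expected project duration μ = 22 hours. Critical path: Task 1 → Task 3 → Task 4.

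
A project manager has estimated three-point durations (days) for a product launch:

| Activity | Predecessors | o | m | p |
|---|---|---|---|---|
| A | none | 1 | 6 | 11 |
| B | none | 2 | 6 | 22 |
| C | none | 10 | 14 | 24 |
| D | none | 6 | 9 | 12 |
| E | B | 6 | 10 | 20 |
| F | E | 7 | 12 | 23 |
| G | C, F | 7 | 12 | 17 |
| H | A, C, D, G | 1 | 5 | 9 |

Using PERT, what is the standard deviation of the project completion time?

5.31 days

te_A = (1 + 4·6 + 11)/6 = 36/6 = 6; σ²_A = ((11−1)/6)² = 2.778
te_B = (2 + 4·6 + 22)/6 = 48/6 = 8; σ²_B = ((22−2)/6)² = 11.111
te_C = (10 + 4·14 + 24)/6 = 90/6 = 15; σ²_C = ((24−10)/6)² = 5.444
te_D = (6 + 4·9 + 12)/6 = 54/6 = 9; σ²_D = ((12−6)/6)² = 1.000
te_E = (6 + 4·10 + 20)/6 = 66/6 = 11; σ²_E = ((20−6)/6)² = 5.444
te_F = (7 + 4·12 + 23)/6 = 78/6 = 13; σ²_F = ((23−7)/6)² = 7.111
te_G = (7 + 4·12 + 17)/6 = 72/6 = 12; σ²_G = ((17−7)/6)² = 2.778
te_H = (1 + 4·5 + 9)/6 = 30/6 = 5; σ²_H = ((9−1)/6)² = 1.778

Forward pass:
ES_A = 0; EF_A = 6
ES_B = 0; EF_B = 8
ES_C = 0; EF_C = 15
ES_D = 0; EF_D = 9
ES_E = 8; EF_E = 8+11 = 19
ES_F = 19; EF_F = 19+13 = 32
ES_G = max(EF_C=15, EF_F=32) = 32; EF_G = 32+12 = 44
ES_H = max(EF_A=6, EF_C=15, EF_D=9, EF_G=44) = 44; EF_H = 44+5 = 49
Expected project duration μ = 49 days. Critical path: B → E → F → G → H.

Variance along critical path = 11.111 + 5.444 + 7.111 + 2.778 + 1.778 = 28.222
σ = √28.222 = 5.312 days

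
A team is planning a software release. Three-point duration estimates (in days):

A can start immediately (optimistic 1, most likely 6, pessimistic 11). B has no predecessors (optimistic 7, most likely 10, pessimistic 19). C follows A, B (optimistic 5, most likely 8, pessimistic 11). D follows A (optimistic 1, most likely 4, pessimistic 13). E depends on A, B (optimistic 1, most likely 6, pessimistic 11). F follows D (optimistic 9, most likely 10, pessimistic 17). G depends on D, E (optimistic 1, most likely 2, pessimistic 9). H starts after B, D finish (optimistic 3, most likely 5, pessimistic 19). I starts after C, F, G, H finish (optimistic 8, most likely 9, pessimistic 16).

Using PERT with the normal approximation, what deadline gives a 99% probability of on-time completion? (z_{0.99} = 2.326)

39.5 days

te_A = (1 + 4·6 + 11)/6 = 36/6 = 6; σ²_A = ((11−1)/6)² = 2.778
te_B = (7 + 4·10 + 19)/6 = 66/6 = 11; σ²_B = ((19−7)/6)² = 4.000
te_C = (5 + 4·8 + 11)/6 = 48/6 = 8; σ²_C = ((11−5)/6)² = 1.000
te_D = (1 + 4·4 + 13)/6 = 30/6 = 5; σ²_D = ((13−1)/6)² = 4.000
te_E = (1 + 4·6 + 11)/6 = 36/6 = 6; σ²_E = ((11−1)/6)² = 2.778
te_F = (9 + 4·10 + 17)/6 = 66/6 = 11; σ²_F = ((17−9)/6)² = 1.778
te_G = (1 + 4·2 + 9)/6 = 18/6 = 3; σ²_G = ((9−1)/6)² = 1.778
te_H = (3 + 4·5 + 19)/6 = 42/6 = 7; σ²_H = ((19−3)/6)² = 7.111
te_I = (8 + 4·9 + 16)/6 = 60/6 = 10; σ²_I = ((16−8)/6)² = 1.778

Forward pass:
ES_A = 0; EF_A = 6
ES_B = 0; EF_B = 11
ES_C = max(EF_A=6, EF_B=11) = 11; EF_C = 11+8 = 19
ES_D = 6; EF_D = 6+5 = 11
ES_E = max(EF_A=6, EF_B=11) = 11; EF_E = 11+6 = 17
ES_F = 11; EF_F = 11+11 = 22
ES_G = max(EF_D=11, EF_E=17) = 17; EF_G = 17+3 = 20
ES_H = max(EF_B=11, EF_D=11) = 11; EF_H = 11+7 = 18
ES_I = max(EF_C=19, EF_F=22, EF_G=20, EF_H=18) = 22; EF_I = 22+10 = 32
Expected project duration μ = 32 days. Critical path: A → D → F → I.

Variance along critical path = 2.778 + 4.000 + 1.778 + 1.778 = 10.333; σ = 3.215 days.
D = μ + z·σ = 32 + 2.326·3.215 = 39.5 days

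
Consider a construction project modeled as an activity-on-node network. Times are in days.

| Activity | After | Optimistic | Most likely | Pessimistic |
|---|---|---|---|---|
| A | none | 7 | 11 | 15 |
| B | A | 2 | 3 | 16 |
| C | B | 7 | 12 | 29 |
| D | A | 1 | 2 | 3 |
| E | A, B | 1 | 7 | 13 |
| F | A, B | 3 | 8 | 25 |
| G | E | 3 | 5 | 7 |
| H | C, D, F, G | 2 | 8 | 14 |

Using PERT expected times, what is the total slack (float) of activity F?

4 days

te_A = (7 + 4·11 + 15)/6 = 66/6 = 11
te_B = (2 + 4·3 + 16)/6 = 30/6 = 5
te_C = (7 + 4·12 + 29)/6 = 84/6 = 14
te_D = (1 + 4·2 + 3)/6 = 12/6 = 2
te_E = (1 + 4·7 + 13)/6 = 42/6 = 7
te_F = (3 + 4·8 + 25)/6 = 60/6 = 10
te_G = (3 + 4·5 + 7)/6 = 30/6 = 5
te_H = (2 + 4·8 + 14)/6 = 48/6 = 8

Forward pass:
ES_A = 0; EF_A = 11
ES_B = 11; EF_B = 11+5 = 16
ES_C = 16; EF_C = 16+14 = 30
ES_D = 11; EF_D = 11+2 = 13
ES_E = max(EF_A=11, EF_B=16) = 16; EF_E = 16+7 = 23
ES_F = max(EF_A=11, EF_B=16) = 16; EF_F = 16+10 = 26
ES_G = 23; EF_G = 23+5 = 28
ES_H = max(EF_C=30, EF_D=13, EF_F=26, EF_G=28) = 30; EF_H = 30+8 = 38
Expected project duration μ = 38 days. Critical path: A → B → C → H.

Backward pass:
LF_H = 38; LS_H = 38−8 = 30
LF_G = LS_H = 30; LS_G = 30−5 = 25
LF_F = LS_H = 30; LS_F = 30−10 = 20
LF_E = LS_G = 25; LS_E = 25−7 = 18
LF_D = LS_H = 30; LS_D = 30−2 = 28
LF_C = LS_H = 30; LS_C = 30−14 = 16
LF_B = min(LS_C=16, LS_E=18, LS_F=20) = 16; LS_B = 16−5 = 11
LF_A = min(LS_B=11, LS_D=28, LS_E=18, LS_F=20) = 11; LS_A = 11−11 = 0
Slack_F = LS_F − ES_F = 20 − 16 = 4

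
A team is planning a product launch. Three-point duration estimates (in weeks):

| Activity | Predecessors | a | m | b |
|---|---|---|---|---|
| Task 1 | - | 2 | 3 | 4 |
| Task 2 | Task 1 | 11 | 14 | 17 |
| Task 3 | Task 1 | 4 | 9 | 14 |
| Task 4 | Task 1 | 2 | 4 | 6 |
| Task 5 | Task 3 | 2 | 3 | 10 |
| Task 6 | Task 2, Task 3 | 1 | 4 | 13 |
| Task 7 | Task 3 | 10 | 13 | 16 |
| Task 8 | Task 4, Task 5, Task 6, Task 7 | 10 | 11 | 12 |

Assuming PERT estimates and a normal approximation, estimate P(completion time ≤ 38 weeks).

0.841

te_Task 1 = (2 + 4·3 + 4)/6 = 18/6 = 3; σ²_Task 1 = ((4−2)/6)² = 0.111
te_Task 2 = (11 + 4·14 + 17)/6 = 84/6 = 14; σ²_Task 2 = ((17−11)/6)² = 1.000
te_Task 3 = (4 + 4·9 + 14)/6 = 54/6 = 9; σ²_Task 3 = ((14−4)/6)² = 2.778
te_Task 4 = (2 + 4·4 + 6)/6 = 24/6 = 4; σ²_Task 4 = ((6−2)/6)² = 0.444
te_Task 5 = (2 + 4·3 + 10)/6 = 24/6 = 4; σ²_Task 5 = ((10−2)/6)² = 1.778
te_Task 6 = (1 + 4·4 + 13)/6 = 30/6 = 5; σ²_Task 6 = ((13−1)/6)² = 4.000
te_Task 7 = (10 + 4·13 + 16)/6 = 78/6 = 13; σ²_Task 7 = ((16−10)/6)² = 1.000
te_Task 8 = (10 + 4·11 + 12)/6 = 66/6 = 11; σ²_Task 8 = ((12−10)/6)² = 0.111

Forward pass:
ES_Task 1 = 0; EF_Task 1 = 3
ES_Task 2 = 3; EF_Task 2 = 3+14 = 17
ES_Task 3 = 3; EF_Task 3 = 3+9 = 12
ES_Task 4 = 3; EF_Task 4 = 3+4 = 7
ES_Task 5 = 12; EF_Task 5 = 12+4 = 16
ES_Task 6 = max(EF_Task 2=17, EF_Task 3=12) = 17; EF_Task 6 = 17+5 = 22
ES_Task 7 = 12; EF_Task 7 = 12+13 = 25
ES_Task 8 = max(EF_Task 4=7, EF_Task 5=16, EF_Task 6=22, EF_Task 7=25) = 25; EF_Task 8 = 25+11 = 36
Expected project duration μ = 36 weeks. Critical path: Task 1 → Task 3 → Task 7 → Task 8.

Variance along critical path = 0.111 + 2.778 + 1.000 + 0.111 = 4.000; σ = √4.000 = 2.000 weeks.
Z = (38 − 36) / 2.000 = 1.000
P(T ≤ 38) = Φ(1.000) ≈ 0.841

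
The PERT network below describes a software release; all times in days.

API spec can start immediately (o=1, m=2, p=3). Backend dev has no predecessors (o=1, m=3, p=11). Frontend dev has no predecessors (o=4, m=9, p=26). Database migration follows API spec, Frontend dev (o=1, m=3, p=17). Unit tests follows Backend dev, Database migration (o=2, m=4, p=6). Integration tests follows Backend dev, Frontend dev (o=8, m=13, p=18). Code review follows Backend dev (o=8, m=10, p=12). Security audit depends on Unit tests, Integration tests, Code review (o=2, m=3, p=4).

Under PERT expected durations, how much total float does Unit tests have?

4 days

te_API spec = (1 + 4·2 + 3)/6 = 12/6 = 2
te_Backend dev = (1 + 4·3 + 11)/6 = 24/6 = 4
te_Frontend dev = (4 + 4·9 + 26)/6 = 66/6 = 11
te_Database migration = (1 + 4·3 + 17)/6 = 30/6 = 5
te_Unit tests = (2 + 4·4 + 6)/6 = 24/6 = 4
te_Integration tests = (8 + 4·13 + 18)/6 = 78/6 = 13
te_Code review = (8 + 4·10 + 12)/6 = 60/6 = 10
te_Security audit = (2 + 4·3 + 4)/6 = 18/6 = 3

Forward pass:
ES_API spec = 0; EF_API spec = 2
ES_Backend dev = 0; EF_Backend dev = 4
ES_Frontend dev = 0; EF_Frontend dev = 11
ES_Database migration = max(EF_API spec=2, EF_Frontend dev=11) = 11; EF_Database migration = 11+5 = 16
ES_Unit tests = max(EF_Backend dev=4, EF_Database migration=16) = 16; EF_Unit tests = 16+4 = 20
ES_Integration tests = max(EF_Backend dev=4, EF_Frontend dev=11) = 11; EF_Integration tests = 11+13 = 24
ES_Code review = 4; EF_Code review = 4+10 = 14
ES_Security audit = max(EF_Unit tests=20, EF_Integration tests=24, EF_Code review=14) = 24; EF_Security audit = 24+3 = 27
Expected project duration μ = 27 days. Critical path: Frontend dev → Integration tests → Security audit.

Backward pass:
LF_Security audit = 27; LS_Security audit = 27−3 = 24
LF_Code review = LS_Security audit = 24; LS_Code review = 24−10 = 14
LF_Integration tests = LS_Security audit = 24; LS_Integration tests = 24−13 = 11
LF_Unit tests = LS_Security audit = 24; LS_Unit tests = 24−4 = 20
LF_Database migration = LS_Unit tests = 20; LS_Database migration = 20−5 = 15
LF_Frontend dev = min(LS_Database migration=15, LS_Integration tests=11) = 11; LS_Frontend dev = 11−11 = 0
LF_Backend dev = min(LS_Unit tests=20, LS_Integration tests=11, LS_Code review=14) = 11; LS_Backend dev = 11−4 = 7
LF_API spec = LS_Database migration = 15; LS_API spec = 15−2 = 13
Slack_Unit tests = LS_Unit tests − ES_Unit tests = 20 − 16 = 4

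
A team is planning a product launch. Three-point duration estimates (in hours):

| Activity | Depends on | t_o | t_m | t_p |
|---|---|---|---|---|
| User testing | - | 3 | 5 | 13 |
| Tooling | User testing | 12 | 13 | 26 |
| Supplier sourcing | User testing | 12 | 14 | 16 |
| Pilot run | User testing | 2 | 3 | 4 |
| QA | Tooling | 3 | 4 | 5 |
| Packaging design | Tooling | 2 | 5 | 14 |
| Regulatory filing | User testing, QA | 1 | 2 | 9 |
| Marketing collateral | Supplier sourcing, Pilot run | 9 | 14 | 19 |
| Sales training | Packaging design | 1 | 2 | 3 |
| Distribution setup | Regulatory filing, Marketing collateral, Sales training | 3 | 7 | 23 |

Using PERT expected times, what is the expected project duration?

43 hours

te_User testing = (3 + 4·5 + 13)/6 = 36/6 = 6
te_Tooling = (12 + 4·13 + 26)/6 = 90/6 = 15
te_Supplier sourcing = (12 + 4·14 + 16)/6 = 84/6 = 14
te_Pilot run = (2 + 4·3 + 4)/6 = 18/6 = 3
te_QA = (3 + 4·4 + 5)/6 = 24/6 = 4
te_Packaging design = (2 + 4·5 + 14)/6 = 36/6 = 6
te_Regulatory filing = (1 + 4·2 + 9)/6 = 18/6 = 3
te_Marketing collateral = (9 + 4·14 + 19)/6 = 84/6 = 14
te_Sales training = (1 + 4·2 + 3)/6 = 12/6 = 2
te_Distribution setup = (3 + 4·7 + 23)/6 = 54/6 = 9

Forward pass:
ES_User testing = 0; EF_User testing = 6
ES_Tooling = 6; EF_Tooling = 6+15 = 21
ES_Supplier sourcing = 6; EF_Supplier sourcing = 6+14 = 20
ES_Pilot run = 6; EF_Pilot run = 6+3 = 9
ES_QA = 21; EF_QA = 21+4 = 25
ES_Packaging design = 21; EF_Packaging design = 21+6 = 27
ES_Regulatory filing = max(EF_User testing=6, EF_QA=25) = 25; EF_Regulatory filing = 25+3 = 28
ES_Marketing collateral = max(EF_Supplier sourcing=20, EF_Pilot run=9) = 20; EF_Marketing collateral = 20+14 = 34
ES_Sales training = 27; EF_Sales training = 27+2 = 29
ES_Distribution setup = max(EF_Regulatory filing=28, EF_Marketing collateral=34, EF_Sales training=29) = 34; EF_Distribution setup = 34+9 = 43
Expected project duration μ = 43 hours. Critical path: User testing → Supplier sourcing → Marketing collateral → Distribution setup.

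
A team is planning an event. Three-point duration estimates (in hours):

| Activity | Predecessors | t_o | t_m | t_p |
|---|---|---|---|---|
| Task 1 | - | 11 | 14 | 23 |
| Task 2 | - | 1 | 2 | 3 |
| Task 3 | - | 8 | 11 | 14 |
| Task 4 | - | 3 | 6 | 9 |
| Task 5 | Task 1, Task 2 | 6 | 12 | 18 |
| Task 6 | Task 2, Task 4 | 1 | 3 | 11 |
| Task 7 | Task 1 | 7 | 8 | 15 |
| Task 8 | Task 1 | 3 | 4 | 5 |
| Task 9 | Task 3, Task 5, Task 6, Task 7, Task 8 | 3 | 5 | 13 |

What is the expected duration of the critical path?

33 hours

te_Task 1 = (11 + 4·14 + 23)/6 = 90/6 = 15
te_Task 2 = (1 + 4·2 + 3)/6 = 12/6 = 2
te_Task 3 = (8 + 4·11 + 14)/6 = 66/6 = 11
te_Task 4 = (3 + 4·6 + 9)/6 = 36/6 = 6
te_Task 5 = (6 + 4·12 + 18)/6 = 72/6 = 12
te_Task 6 = (1 + 4·3 + 11)/6 = 24/6 = 4
te_Task 7 = (7 + 4·8 + 15)/6 = 54/6 = 9
te_Task 8 = (3 + 4·4 + 5)/6 = 24/6 = 4
te_Task 9 = (3 + 4·5 + 13)/6 = 36/6 = 6

Forward pass:
ES_Task 1 = 0; EF_Task 1 = 15
ES_Task 2 = 0; EF_Task 2 = 2
ES_Task 3 = 0; EF_Task 3 = 11
ES_Task 4 = 0; EF_Task 4 = 6
ES_Task 5 = max(EF_Task 1=15, EF_Task 2=2) = 15; EF_Task 5 = 15+12 = 27
ES_Task 6 = max(EF_Task 2=2, EF_Task 4=6) = 6; EF_Task 6 = 6+4 = 10
ES_Task 7 = 15; EF_Task 7 = 15+9 = 24
ES_Task 8 = 15; EF_Task 8 = 15+4 = 19
ES_Task 9 = max(EF_Task 3=11, EF_Task 5=27, EF_Task 6=10, EF_Task 7=24, EF_Task 8=19) = 27; EF_Task 9 = 27+6 = 33
Expected project duration μ = 33 hours. Critical path: Task 1 → Task 5 → Task 9.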